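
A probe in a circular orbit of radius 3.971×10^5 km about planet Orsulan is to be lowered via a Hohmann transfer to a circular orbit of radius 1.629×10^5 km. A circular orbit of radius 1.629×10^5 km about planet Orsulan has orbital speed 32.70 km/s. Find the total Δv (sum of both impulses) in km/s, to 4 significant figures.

From the circular-orbit relation v² = μ/r at r = 1.629×10^5 km: μ = v²r = (32.70)² × 1.629×10^5 = 1.74187×10^8 km³/s².
Semi-major axis of the transfer orbit: a_t = (3.971×10^5 + 1.629×10^5)/2 = 2.800×10^5 km.
At r₁ the circular-orbit speed is v₁ = √(μ/r₁) = 20.944 km/s.
On the transfer ellipse at r₁, vis-viva gives v_a = √[μ(2/r₁ − 1/a_t)] = 15.975 km/s.
First burn Δv₁ = |v_a − v₁| = 4.969 km/s.
Circular speed at r₂: v₂ = √(μ/r₂) = 32.700 km/s.
Transfer-orbit speed at r₂: v_p = √[μ(2/r₂ − 1/a_t)] = 38.942 km/s.
Second burn Δv₂ = |v₂ − v_p| = 6.242 km/s.
Δv = Δv₁ + Δv₂ = 4.969 + 6.242 = 11.21 km/s.

Δv = 11.21 km/s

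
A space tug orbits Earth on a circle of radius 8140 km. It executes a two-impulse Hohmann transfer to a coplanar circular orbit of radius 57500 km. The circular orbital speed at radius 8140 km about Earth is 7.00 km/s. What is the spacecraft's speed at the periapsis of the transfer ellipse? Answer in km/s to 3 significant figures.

From the circular-orbit relation v² = μ/r at r = 8140 km: μ = v²r = (7.00)² × 8140 = 3.98860×10^5 km³/s².
Transfer-ellipse semi-major axis a_t = (r₁ + r₂)/2 = (8140 + 57500)/2 = 32820 km.
At periapsis, r = 8140 km.
Vis-viva: v = √[μ(2/r − 1/a_t)] = √[3.98860×10^5 × (2/8140 − 1/32820)] = 9.265 km/s.

v = 9.27 km/s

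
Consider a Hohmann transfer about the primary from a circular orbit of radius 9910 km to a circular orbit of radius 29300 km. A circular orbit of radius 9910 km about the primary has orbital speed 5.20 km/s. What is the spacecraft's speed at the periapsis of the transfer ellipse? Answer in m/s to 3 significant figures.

From the circular-orbit relation v² = μ/r at r = 9910 km: μ = v²r = (5.20)² × 9910 = 2.67966×10^5 km³/s².
Semi-major axis of the transfer orbit: a_t = (9910 + 29300)/2 = 19605 km.
At periapsis, r = 9910 km.
From the vis-viva equation, v = √[μ(2/r − 1/a_t)] = 6.357 km/s.

v = 6360 m/s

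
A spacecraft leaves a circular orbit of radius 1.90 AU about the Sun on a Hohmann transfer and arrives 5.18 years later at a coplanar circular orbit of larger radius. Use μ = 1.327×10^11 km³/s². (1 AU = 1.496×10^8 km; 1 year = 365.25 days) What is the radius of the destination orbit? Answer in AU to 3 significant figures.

r₂ = 7.60 AU

In km: r₁ = 1.90 × 1.496×10^8 = 2.8424×10^8 km.
Transfer time t = 5.18 years × 365.25 × 86400 s = 1.63468368×10^8 s, and t = π√(a_t³/μ).
So a_t = (μ t²/π²)^(1/3) = (1.327×10^11 × (1.63468368×10^8)² / π²)^(1/3) = 7.1091×10^8 km.
Since a_t = (r₁ + r₂)/2, r₂ = 2a_t − r₁ = 2×7.1091×10^8 − 2.8424×10^8 = 1.13758×10^9 km.
In AU: r₂ = 1.13758×10^9 / 1.496×10^8 = 7.60 AU.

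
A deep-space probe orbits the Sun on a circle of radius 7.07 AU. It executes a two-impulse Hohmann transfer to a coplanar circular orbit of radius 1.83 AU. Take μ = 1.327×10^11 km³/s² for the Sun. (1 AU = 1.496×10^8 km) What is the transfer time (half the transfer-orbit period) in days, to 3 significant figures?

t = 1710 days

In km: r₁ = 7.07 × 1.496×10^8 = 1.057672×10^9 km; r₂ = 1.83 × 1.496×10^8 = 2.73768×10^8 km.
The Hohmann ellipse has a_t = (r₁ + r₂)/2 = 6.6572×10^8 km.
By Kepler's third law the transfer-orbit period is T = 2π√(a_t³/μ), so t = T/2 = 1.481×10^8 s.
Converting: 1.481×10^8 s ÷ 86400 s/day = 1710 days.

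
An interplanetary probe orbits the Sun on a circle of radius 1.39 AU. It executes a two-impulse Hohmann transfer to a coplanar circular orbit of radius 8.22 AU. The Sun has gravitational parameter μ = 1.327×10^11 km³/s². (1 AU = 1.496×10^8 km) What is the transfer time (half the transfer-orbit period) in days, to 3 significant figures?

t = 1920 days

In km: r₁ = 1.39 × 1.496×10^8 = 2.07944×10^8 km; r₂ = 8.22 × 1.496×10^8 = 1.229712×10^9 km.
Semi-major axis of the transfer orbit: a_t = (2.07944×10^8 + 1.229712×10^9)/2 = 7.18828×10^8 km.
Transfer time t = π√(a_t³/μ) = π√((7.18828×10^8)³ / 1.327×10^11) = 1.662×10^8 s.
Converting: 1.662×10^8 s ÷ 86400 s/day = 1920 days.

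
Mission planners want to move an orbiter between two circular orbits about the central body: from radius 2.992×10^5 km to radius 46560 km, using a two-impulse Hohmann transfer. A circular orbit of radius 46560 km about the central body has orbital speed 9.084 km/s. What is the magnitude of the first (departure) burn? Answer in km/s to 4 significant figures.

From the circular-orbit relation v² = μ/r at r = 46560 km: μ = v²r = (9.084)² × 46560 = 3.84209×10^6 km³/s².
Semi-major axis of the transfer orbit: a_t = (2.992×10^5 + 46560)/2 = 1.7288×10^5 km.
On the circular orbit at r = 2.992×10^5 km, v_c = √(μ/r) = 3.5835 km/s.
Vis-viva on the transfer ellipse at r = 2.992×10^5 km gives v_t = √[μ(2/r − 1/a_t)] = 1.8597 km/s.
Δv₁ = |v_t − v_c| = |1.8597 − 3.5835| = 1.724 km/s.

Δv₁ = 1.724 km/s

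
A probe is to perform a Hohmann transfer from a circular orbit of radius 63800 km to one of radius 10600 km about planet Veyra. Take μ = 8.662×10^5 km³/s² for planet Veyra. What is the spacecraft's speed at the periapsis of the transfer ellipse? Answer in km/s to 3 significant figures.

The Hohmann ellipse has a_t = (r₁ + r₂)/2 = 37200 km.
At periapsis, r = 10600 km.
From the vis-viva equation, v = √[μ(2/r − 1/a_t)] = 11.84 km/s.

v = 11.8 km/s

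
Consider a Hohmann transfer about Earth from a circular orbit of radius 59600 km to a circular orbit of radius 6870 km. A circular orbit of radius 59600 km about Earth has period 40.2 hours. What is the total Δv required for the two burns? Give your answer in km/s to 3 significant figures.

Δv = 4.00 km/s

From Kepler's third law T² = 4π²r³/μ at r = 59600 km, T = 40.2 hours = 40.2 × 3600 s = 1.4472×10^5 s: μ = 4π²r³/T² = 3.99063×10^5 km³/s².
Semi-major axis of the transfer orbit: a_t = (59600 + 6870)/2 = 33235 km.
At r₁ the circular-orbit speed is v₁ = √(μ/r₁) = 2.5876 km/s.
Transfer-orbit speed at r₁ (vis-viva equation): v_a = √[μ(2/r₁ − 1/a_t)] = 1.1765 km/s.
First burn Δv₁ = |v_a − v₁| = 1.411 km/s.
Circular speed at r₂: v₂ = √(μ/r₂) = 7.62153 km/s.
Transfer-orbit speed at r₂: v_p = √[μ(2/r₂ − 1/a_t)] = 10.2063 km/s.
Second burn Δv₂ = |v₂ − v_p| = 2.585 km/s.
Δv = Δv₁ + Δv₂ = 1.411 + 2.585 = 3.996 km/s.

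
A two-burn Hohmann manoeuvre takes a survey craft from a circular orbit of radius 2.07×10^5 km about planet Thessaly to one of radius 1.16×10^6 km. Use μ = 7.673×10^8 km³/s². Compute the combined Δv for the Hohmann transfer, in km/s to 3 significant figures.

The Hohmann ellipse has a_t = (r₁ + r₂)/2 = 6.835×10^5 km.
At r₁ the circular-orbit speed is v₁ = √(μ/r₁) = 60.883 km/s.
Transfer-orbit speed at r₁ (vis-viva): v_p = √[μ(2/r₁ − 1/a_t)] = 79.315 km/s.
First burn Δv₁ = |v_p − v₁| = 18.43 km/s.
At r₂, v₂ = √(μ/r₂) = 25.72 km/s.
Transfer-orbit speed at r₂: v_a = √[μ(2/r₂ − 1/a_t)] = 14.15 km/s.
Second burn Δv₂ = |v₂ − v_a| = 11.57 km/s.
Total Δv = Δv₁ + Δv₂ = 30.00 km/s.

Δv = 30.0 km/s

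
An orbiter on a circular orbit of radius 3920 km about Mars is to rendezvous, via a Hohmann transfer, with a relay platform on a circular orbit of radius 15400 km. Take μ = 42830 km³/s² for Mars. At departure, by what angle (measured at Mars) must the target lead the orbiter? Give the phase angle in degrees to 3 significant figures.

Semi-major axis of the transfer orbit: a_t = (3920 + 15400)/2 = 9660 km.
The half-period of the transfer ellipse is t = π√(a_t³/μ) = 14412.6 s.
The target's mean motion on its circular orbit is ω₂ = √(μ/r₂³) = 1.08291×10^-4 rad/s.
Angle swept by the target during transfer: ω₂·t = 1.56075 rad = 89.42°.
Arrival is 180° from departure on the ellipse, so φ = 180° − 89.42° = 90.6°.

φ = 90.6°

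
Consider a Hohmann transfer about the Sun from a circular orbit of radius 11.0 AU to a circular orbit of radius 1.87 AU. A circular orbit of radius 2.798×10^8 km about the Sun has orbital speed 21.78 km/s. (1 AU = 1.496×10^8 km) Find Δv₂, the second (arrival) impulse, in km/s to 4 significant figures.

Δv₂ = 6.697 km/s

From the circular-orbit relation v² = μ/r at r = 2.798×10^8 km: μ = v²r = (21.78)² × 2.798×10^8 = 1.32728×10^11 km³/s².
In km: r₁ = 11.0 × 1.496×10^8 = 1.6456×10^9 km; r₂ = 1.87 × 1.496×10^8 = 2.79752×10^8 km.
Semi-major axis of the transfer orbit: a_t = (1.6456×10^9 + 2.79752×10^8)/2 = 9.62676×10^8 km.
Circular speed at r = 2.79752×10^8 km: v_c = √(μ/r) = 21.782 km/s.
Transfer-orbit speed at the same r (vis-viva, a = a_t): v_t = √[μ(2/r − 1/a_t)] = 28.479 km/s.
Δv₂ = |v_t − v_c| = |28.479 − 21.782| = 6.697 km/s.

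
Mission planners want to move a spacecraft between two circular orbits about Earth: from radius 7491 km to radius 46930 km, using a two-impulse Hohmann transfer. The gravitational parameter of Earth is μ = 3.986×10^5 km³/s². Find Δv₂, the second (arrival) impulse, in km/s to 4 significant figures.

Transfer-ellipse semi-major axis a_t = (r₁ + r₂)/2 = (7491 + 46930)/2 = 27210.5 km.
On the circular orbit at r = 46930 km, v_c = √(μ/r) = 2.914 km/s.
Vis-viva on the transfer ellipse at r = 46930 km gives v_t = √[μ(2/r − 1/a_t)] = 1.529 km/s.
Δv₂ = |v_t − v_c| = |1.529 − 2.914| = 1.385 km/s.

Δv₂ = 1.385 km/s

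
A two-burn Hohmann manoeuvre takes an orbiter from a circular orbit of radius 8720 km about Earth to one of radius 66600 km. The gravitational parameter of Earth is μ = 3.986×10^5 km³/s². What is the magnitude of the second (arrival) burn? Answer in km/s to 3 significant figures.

Δv₂ = 1.27 km/s

The Hohmann ellipse has a_t = (r₁ + r₂)/2 = 37660 km.
Circular speed at r = 66600 km: v_c = √(μ/r) = 2.446 km/s.
Transfer-orbit speed at the same r (vis-viva, a = a_t): v_t = √[μ(2/r − 1/a_t)] = 1.177 km/s.
Δv₂ = |v_t − v_c| = |1.177 − 2.446| = 1.269 km/s.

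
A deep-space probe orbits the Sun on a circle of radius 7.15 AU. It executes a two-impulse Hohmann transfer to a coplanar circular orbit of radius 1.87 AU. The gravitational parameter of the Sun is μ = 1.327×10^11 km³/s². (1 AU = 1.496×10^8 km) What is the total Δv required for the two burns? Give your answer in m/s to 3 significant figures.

Δv = 9610 m/s

In km: r₁ = 7.15 × 1.496×10^8 = 1.06964×10^9 km; r₂ = 1.87 × 1.496×10^8 = 2.79752×10^8 km.
Transfer-ellipse semi-major axis a_t = (r₁ + r₂)/2 = (1.06964×10^9 + 2.79752×10^8)/2 = 6.74696×10^8 km.
Circular speed at r₁: v₁ = √(μ/r₁) = √(1.327×10^11/1.06964×10^9) = 11.138 km/s.
On the transfer ellipse at r₁, vis-viva gives v_a = √[μ(2/r₁ − 1/a_t)] = 7.1721 km/s.
First burn Δv₁ = |v_a − v₁| = 3.966 km/s.
At r₂, v₂ = √(μ/r₂) = 21.780 km/s.
Transfer-orbit speed at r₂: v_p = √[μ(2/r₂ − 1/a_t)] = 27.423 km/s.
Second burn Δv₂ = |v₂ − v_p| = 5.643 km/s.
Δv = Δv₁ + Δv₂ = 3.966 + 5.643 = 9.609 km/s.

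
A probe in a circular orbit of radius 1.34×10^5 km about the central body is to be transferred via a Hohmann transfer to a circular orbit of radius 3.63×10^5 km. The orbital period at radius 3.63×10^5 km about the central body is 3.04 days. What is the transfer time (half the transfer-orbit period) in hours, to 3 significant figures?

t = 20.7 hours

From Kepler's third law T² = 4π²r³/μ at r = 3.63×10^5 km, T = 3.04 days = 3.04 × 86400 s = 2.62656×10^5 s: μ = 4π²r³/T² = 2.73719×10^7 km³/s².
Semi-major axis of the transfer orbit: a_t = (1.340×10^5 + 3.630×10^5)/2 = 2.485×10^5 km.
Half the transfer-orbit period gives t = π√(a_t³/μ) = 74390 s.
Converting: 74390 s ÷ 3600 s/hour = 20.7 hours.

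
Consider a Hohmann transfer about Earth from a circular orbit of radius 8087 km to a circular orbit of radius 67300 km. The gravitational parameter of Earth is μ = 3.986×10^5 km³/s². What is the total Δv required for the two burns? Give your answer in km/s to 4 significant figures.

Δv = 3.667 km/s

Transfer-ellipse semi-major axis a_t = (r₁ + r₂)/2 = (8087 + 67300)/2 = 37693.5 km.
Circular speed at r₁: v₁ = √(μ/r₁) = √(3.986×10^5/8087) = 7.0206 km/s.
On the transfer ellipse at r₁, v² = μ(2/r − 1/a) gives v_p = √[μ(2/r₁ − 1/a_t)] = 9.3810 km/s.
First burn Δv₁ = |v_p − v₁| = 2.3604 km/s.
Circular speed at r₂: v₂ = √(μ/r₂) = 2.4337 km/s.
Transfer-orbit speed at r₂: v_a = √[μ(2/r₂ − 1/a_t)] = 1.1273 km/s.
Second burn Δv₂ = |v₂ − v_a| = 1.3064 km/s.
Δv = Δv₁ + Δv₂ = 2.3604 + 1.3064 = 3.667 km/s.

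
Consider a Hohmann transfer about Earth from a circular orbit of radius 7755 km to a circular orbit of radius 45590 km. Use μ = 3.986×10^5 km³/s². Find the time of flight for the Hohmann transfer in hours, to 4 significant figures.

Semi-major axis of the transfer orbit: a_t = (7755 + 45590)/2 = 26672.5 km.
By Kepler's third law the transfer-orbit period is T = 2π√(a_t³/μ), so t = T/2 = 21676 s.
Converting: 21676 s ÷ 3600 s/hour = 6.021 hours.

t = 6.021 hours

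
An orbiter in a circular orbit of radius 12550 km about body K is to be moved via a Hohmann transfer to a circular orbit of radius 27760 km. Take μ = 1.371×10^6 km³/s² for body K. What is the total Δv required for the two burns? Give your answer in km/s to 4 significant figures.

Δv = 3.297 km/s

The Hohmann ellipse has a_t = (r₁ + r₂)/2 = 20155 km.
Circular speed at r₁: v₁ = √(μ/r₁) = √(1.371×10^6/12550) = 10.45194 km/s.
Transfer-orbit speed at r₁ (v² = μ(2/r − 1/a)): v_p = √[μ(2/r₁ − 1/a_t)] = 12.26635 km/s.
First burn Δv₁ = |v_p − v₁| = 1.81441 km/s.
Circular speed at r₂: v₂ = √(μ/r₂) = 7.02763 km/s.
Transfer-orbit speed at r₂: v_a = √[μ(2/r₂ − 1/a_t)] = 5.54548 km/s.
Second burn Δv₂ = |v₂ − v_a| = 1.48215 km/s.
Total Δv = Δv₁ + Δv₂ = 3.297 km/s.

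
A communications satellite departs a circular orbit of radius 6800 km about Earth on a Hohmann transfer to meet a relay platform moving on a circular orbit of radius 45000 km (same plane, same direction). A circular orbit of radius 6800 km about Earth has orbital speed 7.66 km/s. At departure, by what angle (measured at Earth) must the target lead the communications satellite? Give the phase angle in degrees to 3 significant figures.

From the circular-orbit relation v² = μ/r at r = 6800 km: μ = v²r = (7.66)² × 6800 = 3.98994×10^5 km³/s².
The Hohmann ellipse has a_t = (r₁ + r₂)/2 = 25900 km.
The half-period of the transfer ellipse is t = π√(a_t³/μ) = 20731 s.
The target's mean motion on its circular orbit is ω₂ = √(μ/r₂³) = 6.6171×10^-5 rad/s.
Angle swept by the target during transfer: ω₂·t = 1.3718 rad = 78.60°.
Arrival is 180° from departure on the ellipse, so φ = 180° − 78.60° = 101°.

φ = 101°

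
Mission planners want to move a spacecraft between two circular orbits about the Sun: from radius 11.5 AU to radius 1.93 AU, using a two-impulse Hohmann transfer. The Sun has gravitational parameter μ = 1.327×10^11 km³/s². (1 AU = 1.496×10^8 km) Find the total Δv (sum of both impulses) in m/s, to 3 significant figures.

In km: r₁ = 11.5 × 1.496×10^8 = 1.7204×10^9 km; r₂ = 1.93 × 1.496×10^8 = 2.88728×10^8 km.
Semi-major axis of the transfer orbit: a_t = (1.7204×10^9 + 2.88728×10^8)/2 = 1.004564×10^9 km.
Circular speed at r₁: v₁ = √(μ/r₁) = √(1.327×10^11/1.7204×10^9) = 8.7826 km/s.
Transfer-orbit speed at r₁ (vis-viva): v_a = √[μ(2/r₁ − 1/a_t)] = 4.7084 km/s.
First burn Δv₁ = |v_a − v₁| = 4.074 km/s.
At r₂, v₂ = √(μ/r₂) = 21.438 km/s.
Transfer-orbit speed at r₂: v_p = √[μ(2/r₂ − 1/a_t)] = 28.055 km/s.
Second burn Δv₂ = |v₂ − v_p| = 6.617 km/s.
Δv = Δv₁ + Δv₂ = 4.074 + 6.617 = 10.69 km/s.

Δv = 10700 m/s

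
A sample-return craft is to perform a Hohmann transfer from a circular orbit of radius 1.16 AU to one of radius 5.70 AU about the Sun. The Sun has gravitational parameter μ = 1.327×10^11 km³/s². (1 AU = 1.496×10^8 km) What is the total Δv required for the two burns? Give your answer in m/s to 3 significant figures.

Δv = 13200 m/s

In km: r₁ = 1.16 × 1.496×10^8 = 1.73536×10^8 km; r₂ = 5.70 × 1.496×10^8 = 8.5272×10^8 km.
The Hohmann ellipse has a_t = (r₁ + r₂)/2 = 5.13128×10^8 km.
At r₁ the circular-orbit speed is v₁ = √(μ/r₁) = 27.6529 km/s.
Transfer-orbit speed at r₁ (vis-viva): v_p = √[μ(2/r₁ − 1/a_t)] = 35.6477 km/s.
First burn Δv₁ = |v_p − v₁| = 7.9948 km/s.
At r₂, v₂ = √(μ/r₂) = 12.47476 km/s.
Transfer-orbit speed at r₂: v_a = √[μ(2/r₂ − 1/a_t)] = 7.254612 km/s.
Second burn Δv₂ = |v₂ − v_a| = 5.2201 km/s.
Total Δv = Δv₁ + Δv₂ = 13.21 km/s.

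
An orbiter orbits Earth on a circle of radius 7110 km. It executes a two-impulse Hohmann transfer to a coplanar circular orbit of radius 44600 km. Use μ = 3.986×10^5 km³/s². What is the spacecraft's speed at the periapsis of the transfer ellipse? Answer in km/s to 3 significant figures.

v = 9.83 km/s

Semi-major axis of the transfer orbit: a_t = (7110 + 44600)/2 = 25855 km.
The periapsis of the transfer ellipse is at r = 7110 km.
Vis-viva: v = √[μ(2/r − 1/a_t)] = √[3.986×10^5 × (2/7110 − 1/25855)] = 9.834 km/s.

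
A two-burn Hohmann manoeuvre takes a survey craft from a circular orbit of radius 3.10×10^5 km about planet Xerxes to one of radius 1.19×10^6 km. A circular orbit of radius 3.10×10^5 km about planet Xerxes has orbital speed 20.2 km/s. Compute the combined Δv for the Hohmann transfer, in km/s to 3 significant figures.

From the circular-orbit relation v² = μ/r at r = 3.10×10^5 km: μ = v²r = (20.2)² × 3.10×10^5 = 1.26492×10^8 km³/s².
Transfer-ellipse semi-major axis a_t = (r₁ + r₂)/2 = (3.100×10^5 + 1.190×10^6)/2 = 7.500×10^5 km.
Circular speed at r₁: v₁ = √(μ/r₁) = √(1.26492×10^8/3.100×10^5) = 20.2000 km/s.
Transfer-orbit speed at r₁ (vis-viva): v_p = √[μ(2/r₁ − 1/a_t)] = 25.4445 km/s.
First burn Δv₁ = |v_p − v₁| = 5.2445 km/s.
Circular speed at r₂: v₂ = √(μ/r₂) = 10.310 km/s.
Transfer-orbit speed at r₂: v_a = √[μ(2/r₂ − 1/a_t)] = 6.6284 km/s.
Second burn Δv₂ = |v₂ − v_a| = 3.6816 km/s.
Δv = Δv₁ + Δv₂ = 5.2445 + 3.6816 = 8.926 km/s.

Δv = 8.93 km/s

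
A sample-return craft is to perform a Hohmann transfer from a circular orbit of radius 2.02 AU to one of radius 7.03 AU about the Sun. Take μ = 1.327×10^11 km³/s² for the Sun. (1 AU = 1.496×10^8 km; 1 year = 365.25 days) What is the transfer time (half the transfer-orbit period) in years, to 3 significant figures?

t = 4.81 years

In km: r₁ = 2.02 × 1.496×10^8 = 3.02192×10^8 km; r₂ = 7.03 × 1.496×10^8 = 1.051688×10^9 km.
Transfer-ellipse semi-major axis a_t = (r₁ + r₂)/2 = (3.02192×10^8 + 1.051688×10^9)/2 = 6.7694×10^8 km.
Half the transfer-orbit period gives t = π√(a_t³/μ) = 1.519×10^8 s.
Converting: 1.519×10^8 s ÷ 3.15576×10^7 s/year (365.25 × 86400) = 4.81 years.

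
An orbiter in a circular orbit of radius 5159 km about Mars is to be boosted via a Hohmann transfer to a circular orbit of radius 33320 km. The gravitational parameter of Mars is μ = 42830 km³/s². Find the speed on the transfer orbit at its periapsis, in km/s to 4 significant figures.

v = 3.792 km/s

Transfer-ellipse semi-major axis a_t = (r₁ + r₂)/2 = (5159 + 33320)/2 = 19239.5 km.
At periapsis, r = 5159 km.
Applying v² = μ(2/r − 1/a_t): v = 3.792 km/s.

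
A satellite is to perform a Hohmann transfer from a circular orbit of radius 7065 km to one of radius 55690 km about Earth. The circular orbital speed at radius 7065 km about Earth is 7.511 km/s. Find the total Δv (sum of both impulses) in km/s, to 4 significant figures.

From the circular-orbit relation v² = μ/r at r = 7065 km: μ = v²r = (7.511)² × 7065 = 3.98573×10^5 km³/s².
Semi-major axis of the transfer orbit: a_t = (7065 + 55690)/2 = 31377.5 km.
At r₁ the circular-orbit speed is v₁ = √(μ/r₁) = 7.5110 km/s.
On the transfer ellipse at r₁, vis-viva equation gives v_p = √[μ(2/r₁ − 1/a_t)] = 10.006 km/s.
First burn Δv₁ = |v_p − v₁| = 2.495 km/s.
At r₂, v₂ = √(μ/r₂) = 2.675 km/s.
Transfer-orbit speed at r₂: v_a = √[μ(2/r₂ − 1/a_t)] = 1.269 km/s.
Second burn Δv₂ = |v₂ − v_a| = 1.406 km/s.
Total Δv = Δv₁ + Δv₂ = 3.901 km/s.

Δv = 3.901 km/s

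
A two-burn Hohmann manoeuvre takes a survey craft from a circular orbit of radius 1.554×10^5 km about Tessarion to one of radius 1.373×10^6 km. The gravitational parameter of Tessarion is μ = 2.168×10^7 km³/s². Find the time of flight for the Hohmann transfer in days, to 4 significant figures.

Semi-major axis of the transfer orbit: a_t = (1.554×10^5 + 1.373×10^6)/2 = 7.642×10^5 km.
By Kepler's third law the transfer-orbit period is T = 2π√(a_t³/μ), so t = T/2 = 4.5074×10^5 s.
Converting: 4.5074×10^5 s ÷ 86400 s/day = 5.217 days.

t = 5.217 days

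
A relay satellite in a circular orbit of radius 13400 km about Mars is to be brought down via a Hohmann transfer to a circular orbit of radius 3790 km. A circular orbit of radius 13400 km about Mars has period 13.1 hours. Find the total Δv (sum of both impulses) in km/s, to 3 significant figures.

Δv = 1.43 km/s

From Kepler's third law T² = 4π²r³/μ at r = 13400 km, T = 13.1 hours = 13.1 × 3600 s = 47160 s: μ = 4π²r³/T² = 42709.7 km³/s².
Transfer-ellipse semi-major axis a_t = (r₁ + r₂)/2 = (13400 + 3790)/2 = 8595 km.
At r₁ the circular-orbit speed is v₁ = √(μ/r₁) = 1.7853 km/s.
Transfer-orbit speed at r₁ (vis-viva): v_a = √[μ(2/r₁ − 1/a_t)] = 1.1855 km/s.
First burn Δv₁ = |v_a − v₁| = 0.5998 km/s.
Circular speed at r₂: v₂ = √(μ/r₂) = 3.3569 km/s.
Transfer-orbit speed at r₂: v_p = √[μ(2/r₂ − 1/a_t)] = 4.1915 km/s.
Second burn Δv₂ = |v₂ − v_p| = 0.8346 km/s.
Δv = Δv₁ + Δv₂ = 0.5998 + 0.8346 = 1.434 km/s.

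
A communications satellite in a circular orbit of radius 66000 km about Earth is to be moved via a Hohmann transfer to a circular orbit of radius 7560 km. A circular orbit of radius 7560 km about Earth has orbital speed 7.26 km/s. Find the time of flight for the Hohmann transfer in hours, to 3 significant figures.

From the circular-orbit relation v² = μ/r at r = 7560 km: μ = v²r = (7.26)² × 7560 = 3.98469×10^5 km³/s².
Semi-major axis of the transfer orbit: a_t = (66000 + 7560)/2 = 36780 km.
Half the transfer-orbit period gives t = π√(a_t³/μ) = 35110 s.
Converting: 35110 s ÷ 3600 s/hour = 9.75 hours.

t = 9.75 hours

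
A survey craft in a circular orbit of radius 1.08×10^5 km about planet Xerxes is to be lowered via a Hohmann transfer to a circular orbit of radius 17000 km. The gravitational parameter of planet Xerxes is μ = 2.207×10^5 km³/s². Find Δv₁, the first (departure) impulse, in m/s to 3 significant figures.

Δv₁ = 684 m/s

Transfer-ellipse semi-major axis a_t = (r₁ + r₂)/2 = (1.080×10^5 + 17000)/2 = 62500 km.
On the circular orbit at r = 1.080×10^5 km, v_c = √(μ/r) = 1.4295 km/s.
Vis-viva on the transfer ellipse at r = 1.080×10^5 km gives v_t = √[μ(2/r − 1/a_t)] = 0.74554 km/s.
Δv₁ = |v_t − v_c| = |0.74554 − 1.4295| = 0.6840 km/s.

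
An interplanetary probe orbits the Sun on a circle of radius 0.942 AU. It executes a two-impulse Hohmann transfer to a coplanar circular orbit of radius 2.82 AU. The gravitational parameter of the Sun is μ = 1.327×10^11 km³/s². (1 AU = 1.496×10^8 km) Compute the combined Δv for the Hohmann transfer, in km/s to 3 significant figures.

Δv = 12.1 km/s

In km: r₁ = 0.942 × 1.496×10^8 = 1.409232×10^8 km; r₂ = 2.82 × 1.496×10^8 = 4.21872×10^8 km.
The Hohmann ellipse has a_t = (r₁ + r₂)/2 = 2.813976×10^8 km.
At r₁ the circular-orbit speed is v₁ = √(μ/r₁) = 30.686 km/s.
Transfer-orbit speed at r₁ (v² = μ(2/r − 1/a)): v_p = √[μ(2/r₁ − 1/a_t)] = 37.573 km/s.
First burn Δv₁ = |v_p − v₁| = 6.887 km/s.
Circular speed at r₂: v₂ = √(μ/r₂) = 17.736 km/s.
Transfer-orbit speed at r₂: v_a = √[μ(2/r₂ − 1/a_t)] = 12.551 km/s.
Second burn Δv₂ = |v₂ − v_a| = 5.185 km/s.
Δv = Δv₁ + Δv₂ = 6.887 + 5.185 = 12.07 km/s.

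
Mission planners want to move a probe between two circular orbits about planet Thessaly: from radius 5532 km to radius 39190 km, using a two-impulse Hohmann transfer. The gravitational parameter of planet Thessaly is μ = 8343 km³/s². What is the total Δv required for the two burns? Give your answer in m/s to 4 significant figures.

Transfer-ellipse semi-major axis a_t = (r₁ + r₂)/2 = (5532 + 39190)/2 = 22361 km.
At r₁ the circular-orbit speed is v₁ = √(μ/r₁) = 1.2281 km/s.
Transfer-orbit speed at r₁ (vis-viva): v_p = √[μ(2/r₁ − 1/a_t)] = 1.6258 km/s.
First burn Δv₁ = |v_p − v₁| = 0.3977 km/s.
Circular speed at r₂: v₂ = √(μ/r₂) = 0.4614 km/s.
Transfer-orbit speed at r₂: v_a = √[μ(2/r₂ − 1/a_t)] = 0.2295 km/s.
Second burn Δv₂ = |v₂ − v_a| = 0.2319 km/s.
Δv = Δv₁ + Δv₂ = 0.3977 + 0.2319 = 0.6296 km/s.

Δv = 629.6 m/s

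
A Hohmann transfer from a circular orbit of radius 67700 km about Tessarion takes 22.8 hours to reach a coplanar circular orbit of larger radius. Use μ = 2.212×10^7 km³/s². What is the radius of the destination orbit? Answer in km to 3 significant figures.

r₂ = 4.27×10^5 km

Transfer time t = 22.8 hours = 82080 s, and t = π√(a_t³/μ).
So a_t = (μ t²/π²)^(1/3) = (2.212×10^7 × (82080)² / π²)^(1/3) = 2.4716×10^5 km.
Since a_t = (r₁ + r₂)/2, r₂ = 2a_t − r₁ = 2×2.4716×10^5 − 67700 = 4.2662×10^5 km.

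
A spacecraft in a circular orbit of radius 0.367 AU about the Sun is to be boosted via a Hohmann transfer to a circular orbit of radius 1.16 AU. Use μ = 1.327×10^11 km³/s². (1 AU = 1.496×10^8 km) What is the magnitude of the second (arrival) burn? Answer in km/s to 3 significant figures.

In km: r₁ = 0.367 × 1.496×10^8 = 5.49032×10^7 km; r₂ = 1.16 × 1.496×10^8 = 1.73536×10^8 km.
Transfer-ellipse semi-major axis a_t = (r₁ + r₂)/2 = (5.49032×10^7 + 1.73536×10^8)/2 = 1.142196×10^8 km.
Circular speed at r = 1.73536×10^8 km: v_c = √(μ/r) = 27.653 km/s.
Transfer-orbit speed at the same r (vis-viva, a = a_t): v_t = √[μ(2/r − 1/a_t)] = 19.172 km/s.
Δv₂ = |v_t − v_c| = |19.172 − 27.653| = 8.481 km/s.

Δv₂ = 8.48 km/s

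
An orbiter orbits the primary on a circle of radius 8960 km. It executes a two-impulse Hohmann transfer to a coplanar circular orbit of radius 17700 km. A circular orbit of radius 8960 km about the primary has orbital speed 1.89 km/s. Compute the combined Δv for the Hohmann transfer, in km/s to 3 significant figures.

Δv = 0.530 km/s

From the circular-orbit relation v² = μ/r at r = 8960 km: μ = v²r = (1.89)² × 8960 = 32006.0 km³/s².
Semi-major axis of the transfer orbit: a_t = (8960 + 17700)/2 = 13330 km.
Circular speed at r₁: v₁ = √(μ/r₁) = √(32006.0/8960) = 1.8900 km/s.
On the transfer ellipse at r₁, v² = μ(2/r − 1/a) gives v_p = √[μ(2/r₁ − 1/a_t)] = 2.1779 km/s.
First burn Δv₁ = |v_p − v₁| = 0.2879 km/s.
At r₂, v₂ = √(μ/r₂) = 1.3447 km/s.
Transfer-orbit speed at r₂: v_a = √[μ(2/r₂ − 1/a_t)] = 1.1025 km/s.
Second burn Δv₂ = |v₂ − v_a| = 0.2422 km/s.
Total Δv = Δv₁ + Δv₂ = 0.5301 km/s.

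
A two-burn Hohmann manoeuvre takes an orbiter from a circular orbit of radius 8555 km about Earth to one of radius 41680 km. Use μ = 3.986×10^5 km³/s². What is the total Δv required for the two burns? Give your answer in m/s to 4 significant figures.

Δv = 3255 m/s

Transfer-ellipse semi-major axis a_t = (r₁ + r₂)/2 = (8555 + 41680)/2 = 25117.5 km.
Circular speed at r₁: v₁ = √(μ/r₁) = √(3.986×10^5/8555) = 6.826 km/s.
Transfer-orbit speed at r₁ (vis-viva equation): v_p = √[μ(2/r₁ − 1/a_t)] = 8.793 km/s.
First burn Δv₁ = |v_p − v₁| = 1.967 km/s.
Circular speed at r₂: v₂ = √(μ/r₂) = 3.0925 km/s.
Transfer-orbit speed at r₂: v_a = √[μ(2/r₂ − 1/a_t)] = 1.8048 km/s.
Second burn Δv₂ = |v₂ − v_a| = 1.288 km/s.
Total Δv = Δv₁ + Δv₂ = 3.255 km/s.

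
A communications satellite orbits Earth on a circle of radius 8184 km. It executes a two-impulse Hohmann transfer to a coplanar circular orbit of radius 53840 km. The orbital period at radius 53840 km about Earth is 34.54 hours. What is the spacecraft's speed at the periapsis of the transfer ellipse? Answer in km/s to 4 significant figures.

From Kepler's third law T² = 4π²r³/μ at r = 53840 km, T = 34.54 hours = 34.54 × 3600 s = 1.24344×10^5 s: μ = 4π²r³/T² = 3.98497×10^5 km³/s².
Semi-major axis of the transfer orbit: a_t = (8184 + 53840)/2 = 31012 km.
At periapsis, r = 8184 km.
From the vis-viva equation, v = √[μ(2/r − 1/a_t)] = 9.194 km/s.

v = 9.194 km/s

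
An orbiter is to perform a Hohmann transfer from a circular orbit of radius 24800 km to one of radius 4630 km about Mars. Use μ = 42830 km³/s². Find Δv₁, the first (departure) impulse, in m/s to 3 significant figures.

Δv₁ = 577 m/s

Semi-major axis of the transfer orbit: a_t = (24800 + 4630)/2 = 14715 km.
On the circular orbit at r = 24800 km, v_c = √(μ/r) = 1.31416 km/s.
Transfer-orbit speed at the same r (vis-viva, a = a_t): v_t = √[μ(2/r − 1/a_t)] = 0.737155 km/s.
Δv₁ = |v_t − v_c| = |0.737155 − 1.31416| = 0.5770 km/s.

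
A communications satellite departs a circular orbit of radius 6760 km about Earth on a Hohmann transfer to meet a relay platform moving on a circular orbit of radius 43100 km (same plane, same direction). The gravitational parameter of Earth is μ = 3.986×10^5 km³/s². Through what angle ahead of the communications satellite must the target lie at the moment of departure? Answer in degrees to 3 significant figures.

Transfer-ellipse semi-major axis a_t = (r₁ + r₂)/2 = (6760 + 43100)/2 = 24930 km.
The half-period of the transfer ellipse is t = π√(a_t³/μ) = 19590 s.
Target angular speed ω₂ = √(μ/r₂³) = 7.056×10^-5 rad/s.
Angle swept by the target during transfer: ω₂·t = 1.382 rad = 79.18°.
Arrival is 180° from departure on the ellipse, so φ = 180° − 79.18° = 101°.

φ = 101°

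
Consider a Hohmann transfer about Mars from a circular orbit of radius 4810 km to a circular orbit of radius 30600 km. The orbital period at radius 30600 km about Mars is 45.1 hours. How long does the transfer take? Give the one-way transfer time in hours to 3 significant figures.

From Kepler's third law T² = 4π²r³/μ at r = 30600 km, T = 45.1 hours = 45.1 × 3600 s = 1.6236×10^5 s: μ = 4π²r³/T² = 42910.7 km³/s².
Transfer-ellipse semi-major axis a_t = (r₁ + r₂)/2 = (4810 + 30600)/2 = 17705 km.
Half the transfer-orbit period gives t = π√(a_t³/μ) = 35728 s.
Converting: 35728 s ÷ 3600 s/hour = 9.92 hours.

t = 9.92 hours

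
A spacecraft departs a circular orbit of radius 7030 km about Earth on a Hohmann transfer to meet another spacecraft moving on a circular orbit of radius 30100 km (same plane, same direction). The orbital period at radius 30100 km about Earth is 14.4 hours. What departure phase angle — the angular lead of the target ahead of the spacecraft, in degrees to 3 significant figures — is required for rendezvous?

From Kepler's third law T² = 4π²r³/μ at r = 30100 km, T = 14.4 hours = 14.4 × 3600 s = 51840 s: μ = 4π²r³/T² = 4.00617×10^5 km³/s².
Transfer-ellipse semi-major axis a_t = (r₁ + r₂)/2 = (7030 + 30100)/2 = 18565 km.
Transfer time t = π√(a_t³/μ) = 12555 s.
Target angular speed ω₂ = √(μ/r₂³) = 1.2120×10^-4 rad/s.
Angle swept by the target during transfer: ω₂·t = 1.5217 rad = 87.19°.
The spacecraft traverses 180° on the transfer ellipse, so the target must lead by 180° − 87.19° = 92.8°.

φ = 92.8°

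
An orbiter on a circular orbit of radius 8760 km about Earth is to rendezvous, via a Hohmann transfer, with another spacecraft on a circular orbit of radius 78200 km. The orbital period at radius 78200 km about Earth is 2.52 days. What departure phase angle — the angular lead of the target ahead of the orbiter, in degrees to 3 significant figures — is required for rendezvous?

φ = 105°

From Kepler's third law T² = 4π²r³/μ at r = 78200 km, T = 2.52 days = 2.52 × 86400 s = 2.17728×10^5 s: μ = 4π²r³/T² = 3.98246×10^5 km³/s².
Semi-major axis of the transfer orbit: a_t = (8760 + 78200)/2 = 43480 km.
The half-period of the transfer ellipse is t = π√(a_t³/μ) = 45130 s.
The target's mean motion on its circular orbit is ω₂ = √(μ/r₂³) = 2.886×10^-5 rad/s.
Angle swept by the target during transfer: ω₂·t = 1.3025 rad = 74.63°.
Arrival is 180° from departure on the ellipse, so φ = 180° − 74.63° = 105°.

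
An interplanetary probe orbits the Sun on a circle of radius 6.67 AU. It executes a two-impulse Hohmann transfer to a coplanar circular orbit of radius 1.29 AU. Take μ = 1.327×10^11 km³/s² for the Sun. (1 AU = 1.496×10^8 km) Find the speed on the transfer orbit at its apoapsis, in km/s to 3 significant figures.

In km: r₁ = 6.67 × 1.496×10^8 = 9.97832×10^8 km; r₂ = 1.29 × 1.496×10^8 = 1.92984×10^8 km.
The Hohmann ellipse has a_t = (r₁ + r₂)/2 = 5.95408×10^8 km.
The apoapsis of the transfer ellipse is at r = 9.97832×10^8 km.
Applying v² = μ(2/r − 1/a_t): v = 6.565 km/s.

v = 6.57 km/s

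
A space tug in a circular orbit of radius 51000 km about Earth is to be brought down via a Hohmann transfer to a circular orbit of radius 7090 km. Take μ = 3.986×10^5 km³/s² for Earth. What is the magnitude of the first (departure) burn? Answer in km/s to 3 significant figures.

Δv₁ = 1.41 km/s

Transfer-ellipse semi-major axis a_t = (r₁ + r₂)/2 = (51000 + 7090)/2 = 29045 km.
On the circular orbit at r = 51000 km, v_c = √(μ/r) = 2.79565 km/s.
Transfer-orbit speed at the same r (vis-viva, a = a_t): v_t = √[μ(2/r − 1/a_t)] = 1.38125 km/s.
Δv₁ = |v_t − v_c| = |1.38125 − 2.79565| = 1.414 km/s.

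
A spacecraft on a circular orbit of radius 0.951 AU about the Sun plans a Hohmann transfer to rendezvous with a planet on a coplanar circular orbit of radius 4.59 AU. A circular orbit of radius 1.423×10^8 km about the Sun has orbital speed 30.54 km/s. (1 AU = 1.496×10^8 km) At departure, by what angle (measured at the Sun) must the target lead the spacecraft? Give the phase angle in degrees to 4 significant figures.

From the circular-orbit relation v² = μ/r at r = 1.423×10^8 km: μ = v²r = (30.54)² × 1.423×10^8 = 1.32722×10^11 km³/s².
In km: r₁ = 0.951 × 1.496×10^8 = 1.422696×10^8 km; r₂ = 4.59 × 1.496×10^8 = 6.86664×10^8 km.
Transfer-ellipse semi-major axis a_t = (r₁ + r₂)/2 = (1.422696×10^8 + 6.86664×10^8)/2 = 4.144668×10^8 km.
Transfer time t = π√(a_t³/μ) = 7.2763×10^7 s.
Target angular speed ω₂ = √(μ/r₂³) = 2.0247×10^-8 rad/s.
Angle swept by the target during transfer: ω₂·t = 1.4732 rad = 84.41°.
Arrival is 180° from departure on the ellipse, so φ = 180° − 84.41° = 95.59°.

φ = 95.59°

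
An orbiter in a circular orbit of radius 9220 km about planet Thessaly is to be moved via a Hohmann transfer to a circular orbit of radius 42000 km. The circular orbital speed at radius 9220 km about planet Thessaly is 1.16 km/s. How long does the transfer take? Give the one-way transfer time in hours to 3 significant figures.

t = 32.1 hours

From the circular-orbit relation v² = μ/r at r = 9220 km: μ = v²r = (1.16)² × 9220 = 12406.4 km³/s².
Semi-major axis of the transfer orbit: a_t = (9220 + 42000)/2 = 25610 km.
Half the transfer-orbit period gives t = π√(a_t³/μ) = 1.156×10^5 s.
Converting: 1.156×10^5 s ÷ 3600 s/hour = 32.1 hours.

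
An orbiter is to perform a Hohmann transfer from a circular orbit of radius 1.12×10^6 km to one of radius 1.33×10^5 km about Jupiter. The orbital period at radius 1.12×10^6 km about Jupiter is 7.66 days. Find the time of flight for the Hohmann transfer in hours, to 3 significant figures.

t = 38.5 hours

From Kepler's third law T² = 4π²r³/μ at r = 1.12×10^6 km, T = 7.66 days = 7.66 × 86400 s = 6.61824×10^5 s: μ = 4π²r³/T² = 1.26628×10^8 km³/s².
Transfer-ellipse semi-major axis a_t = (r₁ + r₂)/2 = (1.120×10^6 + 1.330×10^5)/2 = 6.265×10^5 km.
Half the transfer-orbit period gives t = π√(a_t³/μ) = 1.3844×10^5 s.
Converting: 1.3844×10^5 s ÷ 3600 s/hour = 38.5 hours.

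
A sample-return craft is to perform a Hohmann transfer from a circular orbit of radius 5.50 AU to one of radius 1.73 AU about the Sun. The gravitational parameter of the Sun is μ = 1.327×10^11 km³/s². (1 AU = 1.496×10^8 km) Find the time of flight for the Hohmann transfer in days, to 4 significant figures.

In km: r₁ = 5.50 × 1.496×10^8 = 8.228×10^8 km; r₂ = 1.73 × 1.496×10^8 = 2.58808×10^8 km.
The Hohmann ellipse has a_t = (r₁ + r₂)/2 = 5.40804×10^8 km.
By Kepler's third law the transfer-orbit period is T = 2π√(a_t³/μ), so t = T/2 = 1.0846×10^8 s.
Converting: 1.0846×10^8 s ÷ 86400 s/day = 1255 days.

t = 1255 days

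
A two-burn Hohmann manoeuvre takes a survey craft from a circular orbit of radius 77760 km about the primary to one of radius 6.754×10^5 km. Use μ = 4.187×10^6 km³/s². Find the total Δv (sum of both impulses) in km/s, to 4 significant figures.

Δv = 3.848 km/s

Semi-major axis of the transfer orbit: a_t = (77760 + 6.754×10^5)/2 = 3.7658×10^5 km.
Circular speed at r₁: v₁ = √(μ/r₁) = √(4.187×10^6/77760) = 7.3379 km/s.
Transfer-orbit speed at r₁ (v² = μ(2/r − 1/a)): v_p = √[μ(2/r₁ − 1/a_t)] = 9.8271 km/s.
First burn Δv₁ = |v_p − v₁| = 2.4892 km/s.
Circular speed at r₂: v₂ = √(μ/r₂) = 2.4898 km/s.
Transfer-orbit speed at r₂: v_a = √[μ(2/r₂ − 1/a_t)] = 1.1314 km/s.
Second burn Δv₂ = |v₂ − v_a| = 1.3584 km/s.
Δv = Δv₁ + Δv₂ = 2.4892 + 1.3584 = 3.848 km/s.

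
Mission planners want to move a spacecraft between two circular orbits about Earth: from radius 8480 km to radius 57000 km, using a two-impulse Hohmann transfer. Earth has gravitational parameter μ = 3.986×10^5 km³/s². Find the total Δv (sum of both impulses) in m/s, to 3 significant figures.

Semi-major axis of the transfer orbit: a_t = (8480 + 57000)/2 = 32740 km.
Circular speed at r₁: v₁ = √(μ/r₁) = √(3.986×10^5/8480) = 6.856 km/s.
On the transfer ellipse at r₁, v² = μ(2/r − 1/a) gives v_p = √[μ(2/r₁ − 1/a_t)] = 9.046 km/s.
First burn Δv₁ = |v_p − v₁| = 2.190 km/s.
Circular speed at r₂: v₂ = √(μ/r₂) = 2.6444 km/s.
Transfer-orbit speed at r₂: v_a = √[μ(2/r₂ − 1/a_t)] = 1.3458 km/s.
Second burn Δv₂ = |v₂ − v_a| = 1.299 km/s.
Δv = Δv₁ + Δv₂ = 2.190 + 1.299 = 3.489 km/s.

Δv = 3490 m/s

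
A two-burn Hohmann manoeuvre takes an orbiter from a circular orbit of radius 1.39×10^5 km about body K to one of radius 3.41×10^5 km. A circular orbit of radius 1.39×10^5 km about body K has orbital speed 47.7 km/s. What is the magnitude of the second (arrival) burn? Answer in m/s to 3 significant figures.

Δv₂ = 7280 m/s

From the circular-orbit relation v² = μ/r at r = 1.39×10^5 km: μ = v²r = (47.7)² × 1.39×10^5 = 3.16265×10^8 km³/s².
The Hohmann ellipse has a_t = (r₁ + r₂)/2 = 2.400×10^5 km.
Circular speed at r = 3.410×10^5 km: v_c = √(μ/r) = 30.4543 km/s.
Vis-viva on the transfer ellipse at r = 3.410×10^5 km gives v_t = √[μ(2/r − 1/a_t)] = 23.1766 km/s.
Δv₂ = |v_t − v_c| = |23.1766 − 30.4543| = 7.278 km/s.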